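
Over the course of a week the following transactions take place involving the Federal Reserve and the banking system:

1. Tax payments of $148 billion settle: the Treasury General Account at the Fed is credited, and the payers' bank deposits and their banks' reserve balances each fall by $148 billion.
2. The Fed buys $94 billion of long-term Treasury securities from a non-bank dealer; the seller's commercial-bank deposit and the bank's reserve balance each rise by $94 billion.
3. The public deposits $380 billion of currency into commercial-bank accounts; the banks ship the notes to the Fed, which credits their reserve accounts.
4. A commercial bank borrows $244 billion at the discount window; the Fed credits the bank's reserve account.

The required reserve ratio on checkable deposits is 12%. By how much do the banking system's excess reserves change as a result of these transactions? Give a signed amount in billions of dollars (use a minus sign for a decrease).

+$530.88 billion

Government account inflow $148 billion: reserves −$148B, deposits −$148B.
Asset purchase (from non-banks) $94 billion: reserves +$94B, deposits +$94B.
Currency deposit $380 billion: reserves +$380B, deposits +$380B.
Discount-window loan $244 billion: reserves +$244B, deposits 0.
Totals: Δreserves = +$570B, Δdeposits = +$326B.
Δrequired reserves = 12% × +$326B = +$39.12B.
Δexcess reserves = Δreserves − Δrequired = +$570B − (+$39.12B) = +$530.88 billion.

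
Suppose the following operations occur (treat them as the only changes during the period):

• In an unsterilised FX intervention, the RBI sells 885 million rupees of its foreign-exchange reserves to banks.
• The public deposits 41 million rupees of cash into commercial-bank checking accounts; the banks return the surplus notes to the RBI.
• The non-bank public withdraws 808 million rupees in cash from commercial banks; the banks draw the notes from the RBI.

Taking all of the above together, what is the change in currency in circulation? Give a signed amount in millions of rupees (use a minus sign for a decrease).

+767 million

FX sale 885 million rupees: no currency enters or leaves circulation → 0.
Currency deposit 41 million rupees: notes return to the central bank → −41M.
Currency withdrawal 808 million rupees: notes leave the central bank → +808M.
Net: 0 − 41 + 808 = +767 million.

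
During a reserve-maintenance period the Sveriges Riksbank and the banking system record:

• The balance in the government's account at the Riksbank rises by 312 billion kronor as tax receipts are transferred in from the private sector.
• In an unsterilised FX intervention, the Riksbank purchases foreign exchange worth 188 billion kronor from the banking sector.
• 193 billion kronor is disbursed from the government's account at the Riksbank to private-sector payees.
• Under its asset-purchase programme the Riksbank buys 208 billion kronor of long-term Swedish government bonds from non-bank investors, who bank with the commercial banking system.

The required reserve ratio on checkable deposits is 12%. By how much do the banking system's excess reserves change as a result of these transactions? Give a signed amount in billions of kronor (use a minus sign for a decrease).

+266.32 billion

Government account inflow 312 billion kronor: reserves −312B, deposits −312B.
FX purchase 188 billion kronor: reserves +188B, deposits 0.
Government spending 193 billion kronor: reserves +193B, deposits +193B.
Asset purchase (from non-banks) 208 billion kronor: reserves +208B, deposits +208B.
Totals: Δreserves = +277B, Δdeposits = +89B.
Δrequired reserves = 12% × +89B = +10.68B.
Δexcess reserves = Δreserves − Δrequired = +277B − (+10.68B) = +266.32 billion.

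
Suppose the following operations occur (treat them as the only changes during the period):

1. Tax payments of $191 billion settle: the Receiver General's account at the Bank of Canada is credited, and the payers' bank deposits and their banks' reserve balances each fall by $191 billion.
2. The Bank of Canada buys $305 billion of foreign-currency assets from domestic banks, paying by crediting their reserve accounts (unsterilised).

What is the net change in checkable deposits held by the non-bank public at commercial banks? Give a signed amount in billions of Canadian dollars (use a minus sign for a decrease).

Government account inflow $191 billion: non-bank counterparties' bank balances fall → −$191B.
FX purchase $305 billion: the counterparty is a bank, so public deposits are unchanged → 0.
Net: −191 + 0 = -$191 billion.

-$191 billion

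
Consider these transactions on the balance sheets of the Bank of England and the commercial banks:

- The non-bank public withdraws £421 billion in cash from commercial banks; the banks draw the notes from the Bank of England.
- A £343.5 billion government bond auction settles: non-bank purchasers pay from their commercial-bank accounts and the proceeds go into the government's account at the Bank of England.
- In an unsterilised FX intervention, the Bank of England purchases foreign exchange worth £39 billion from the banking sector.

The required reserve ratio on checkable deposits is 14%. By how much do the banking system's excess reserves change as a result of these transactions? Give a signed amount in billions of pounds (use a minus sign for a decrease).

-£618.47 billion

Currency withdrawal £421 billion: reserves −£421B, deposits −£421B.
Government account inflow £343.5 billion: reserves −£343.5B, deposits −£343.5B.
FX purchase £39 billion: reserves +£39B, deposits 0.
Totals: Δreserves = −£725.5B, Δdeposits = −£764.5B.
Δrequired reserves = 14% × −£764.5B = −£107.03B.
Δexcess reserves = Δreserves − Δrequired = −£725.5B − (−£107.03B) = -£618.47 billion.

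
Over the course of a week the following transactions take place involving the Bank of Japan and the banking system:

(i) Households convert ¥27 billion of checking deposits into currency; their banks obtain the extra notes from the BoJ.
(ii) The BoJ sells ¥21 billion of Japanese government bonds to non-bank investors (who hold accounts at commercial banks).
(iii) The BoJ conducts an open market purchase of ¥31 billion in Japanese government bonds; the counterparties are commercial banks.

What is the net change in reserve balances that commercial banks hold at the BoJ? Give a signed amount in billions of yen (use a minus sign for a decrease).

Currency withdrawal ¥27 billion: banks swap reserves for currency → −¥27B.
Asset sale (to non-banks) ¥21 billion: the non-bank buyers' banks settle from reserves → −¥21B.
OMO purchase (from banks) ¥31 billion: the BoJ pays by crediting reserve accounts → +¥31B.
Net: −27 − 21 + 31 = -¥17 billion.

-¥17 billion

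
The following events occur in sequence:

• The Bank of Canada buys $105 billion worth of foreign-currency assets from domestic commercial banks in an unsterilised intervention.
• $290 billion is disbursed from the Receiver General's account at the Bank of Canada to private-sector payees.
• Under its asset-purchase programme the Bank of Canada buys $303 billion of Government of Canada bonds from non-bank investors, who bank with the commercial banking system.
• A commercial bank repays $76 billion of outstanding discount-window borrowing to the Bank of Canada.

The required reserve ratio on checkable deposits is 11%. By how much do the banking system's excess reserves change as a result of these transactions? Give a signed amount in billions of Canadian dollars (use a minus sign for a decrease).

FX purchase $105 billion: reserves +$105B, deposits 0.
Government spending $290 billion: reserves +$290B, deposits +$290B.
Asset purchase (from non-banks) $303 billion: reserves +$303B, deposits +$303B.
Discount-window repayment $76 billion: reserves −$76B, deposits 0.
Totals: Δreserves = +$622B, Δdeposits = +$593B.
Δrequired reserves = 11% × +$593B = +$65.23B.
Δexcess reserves = Δreserves − Δrequired = +$622B − (+$65.23B) = +$556.77 billion.

+$556.77 billion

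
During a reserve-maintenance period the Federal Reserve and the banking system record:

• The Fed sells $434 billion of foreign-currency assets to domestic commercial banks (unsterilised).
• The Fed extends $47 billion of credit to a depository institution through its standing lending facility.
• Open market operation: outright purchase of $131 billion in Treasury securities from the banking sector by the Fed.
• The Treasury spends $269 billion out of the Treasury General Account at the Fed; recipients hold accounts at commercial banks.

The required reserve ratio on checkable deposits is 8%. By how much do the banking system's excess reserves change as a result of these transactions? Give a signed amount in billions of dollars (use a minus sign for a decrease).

FX sale $434 billion: reserves −$434B, deposits 0.
Discount-window loan $47 billion: reserves +$47B, deposits 0.
OMO purchase (from banks) $131 billion: reserves +$131B, deposits 0.
Government spending $269 billion: reserves +$269B, deposits +$269B.
Totals: Δreserves = +$13B, Δdeposits = +$269B.
Δrequired reserves = 8% × +$269B = +$21.52B.
Δexcess reserves = Δreserves − Δrequired = +$13B − (+$21.52B) = -$8.52 billion.

-$8.52 billion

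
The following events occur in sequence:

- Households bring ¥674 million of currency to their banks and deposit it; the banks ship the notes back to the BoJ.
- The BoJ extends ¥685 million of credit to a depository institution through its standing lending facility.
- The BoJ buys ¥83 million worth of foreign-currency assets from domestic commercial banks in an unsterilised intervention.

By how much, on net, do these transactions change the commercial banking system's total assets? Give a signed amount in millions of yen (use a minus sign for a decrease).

+¥1359 million

BoJ balance sheet:
  Assets:      Loans to banks +¥685M, Foreign assets +¥83M
  Liabilities: Bank reserves +¥1442M, Currency in circulation −¥674M
Commercial banking system:
  Assets:      Reserves at CB +¥1442M, Foreign assets −¥83M
  Liabilities: Checkable deposits +¥674M, Borrowings from CB +¥685M
Change in total bank assets = +¥1359 million.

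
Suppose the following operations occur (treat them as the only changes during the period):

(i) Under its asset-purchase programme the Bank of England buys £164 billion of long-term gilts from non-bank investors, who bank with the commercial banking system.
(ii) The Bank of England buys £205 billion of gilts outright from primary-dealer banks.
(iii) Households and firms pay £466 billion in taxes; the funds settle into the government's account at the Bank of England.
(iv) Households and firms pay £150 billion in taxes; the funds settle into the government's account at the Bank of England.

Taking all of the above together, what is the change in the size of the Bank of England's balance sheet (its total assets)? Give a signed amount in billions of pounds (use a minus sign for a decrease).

+£369 billion

Asset purchase (from non-banks) £164 billion: a Bank of England asset is acquired → +£164B.
OMO purchase (from banks) £205 billion: a Bank of England asset is acquired → +£205B.
Government account inflow £466 billion: only the composition of liabilities changes → 0.
Government account inflow £150 billion: only the composition of liabilities changes → 0.
Net: 164 + 205 + 0 + 0 = +£369 billion.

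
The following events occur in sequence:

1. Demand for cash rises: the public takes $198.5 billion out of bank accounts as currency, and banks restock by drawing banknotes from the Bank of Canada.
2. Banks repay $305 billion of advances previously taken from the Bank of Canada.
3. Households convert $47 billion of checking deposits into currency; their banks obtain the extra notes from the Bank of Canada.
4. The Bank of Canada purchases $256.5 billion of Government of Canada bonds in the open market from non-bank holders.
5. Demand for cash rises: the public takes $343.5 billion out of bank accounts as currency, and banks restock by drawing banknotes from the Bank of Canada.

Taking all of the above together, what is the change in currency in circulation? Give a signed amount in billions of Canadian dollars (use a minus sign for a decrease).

Currency withdrawal $198.5 billion: notes leave the central bank → +$198.5B.
Discount-window repayment $305 billion: no currency enters or leaves circulation → 0.
Currency withdrawal $47 billion: notes leave the central bank → +$47B.
Asset purchase (from non-banks) $256.5 billion: no currency enters or leaves circulation → 0.
Currency withdrawal $343.5 billion: notes leave the central bank → +$343.5B.
Net: 198.5 + 0 + 47 + 0 + 343.5 = +$589 billion.

+$589 billion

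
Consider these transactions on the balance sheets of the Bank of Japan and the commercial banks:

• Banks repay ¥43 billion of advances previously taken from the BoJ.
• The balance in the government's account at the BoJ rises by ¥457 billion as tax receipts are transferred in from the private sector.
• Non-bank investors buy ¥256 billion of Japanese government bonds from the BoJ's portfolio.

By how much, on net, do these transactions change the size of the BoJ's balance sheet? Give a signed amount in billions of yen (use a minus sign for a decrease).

-¥299 billion

Discount-window repayment ¥43 billion: a BoJ asset is shed → −¥43B.
Government account inflow ¥457 billion: only the composition of liabilities changes → 0.
Asset sale (to non-banks) ¥256 billion: a BoJ asset is shed → −¥256B.
Net: −43 + 0 − 256 = -¥299 billion.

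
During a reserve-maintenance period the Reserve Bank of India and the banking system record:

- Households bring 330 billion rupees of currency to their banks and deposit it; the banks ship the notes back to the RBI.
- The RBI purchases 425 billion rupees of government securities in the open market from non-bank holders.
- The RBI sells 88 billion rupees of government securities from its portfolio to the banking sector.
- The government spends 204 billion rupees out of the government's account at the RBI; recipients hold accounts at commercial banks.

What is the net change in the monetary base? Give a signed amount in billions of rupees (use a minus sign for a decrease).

+541 billion

Currency deposit 330 billion rupees: just a shift between currency and reserves — both are base money → 0.
Asset purchase (from non-banks) 425 billion rupees: RBI balance sheet expands → +425B.
OMO sale (to banks) 88 billion rupees: RBI balance sheet contracts → −88B.
Government spending 204 billion rupees: a non-base liability converts back to reserves → +204B.
Net: 0 + 425 − 88 + 204 = +541 billion.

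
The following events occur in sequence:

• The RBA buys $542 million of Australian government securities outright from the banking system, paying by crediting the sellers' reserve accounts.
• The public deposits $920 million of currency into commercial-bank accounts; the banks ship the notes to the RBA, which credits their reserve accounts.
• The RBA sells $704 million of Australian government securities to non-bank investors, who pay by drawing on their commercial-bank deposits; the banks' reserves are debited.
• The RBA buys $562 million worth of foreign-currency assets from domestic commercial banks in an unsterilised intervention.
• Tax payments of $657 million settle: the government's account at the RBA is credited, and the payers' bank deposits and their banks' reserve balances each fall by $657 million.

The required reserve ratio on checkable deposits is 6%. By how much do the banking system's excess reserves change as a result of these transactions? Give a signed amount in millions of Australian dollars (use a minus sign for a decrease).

+$689.46 million

OMO purchase (from banks) $542 million: reserves +$542M, deposits 0.
Currency deposit $920 million: reserves +$920M, deposits +$920M.
Asset sale (to non-banks) $704 million: reserves −$704M, deposits −$704M.
FX purchase $562 million: reserves +$562M, deposits 0.
Government account inflow $657 million: reserves −$657M, deposits −$657M.
Totals: Δreserves = +$663M, Δdeposits = −$441M.
Δrequired reserves = 6% × −$441M = −$26.46M.
Δexcess reserves = Δreserves − Δrequired = +$663M − (−$26.46M) = +$689.46 million.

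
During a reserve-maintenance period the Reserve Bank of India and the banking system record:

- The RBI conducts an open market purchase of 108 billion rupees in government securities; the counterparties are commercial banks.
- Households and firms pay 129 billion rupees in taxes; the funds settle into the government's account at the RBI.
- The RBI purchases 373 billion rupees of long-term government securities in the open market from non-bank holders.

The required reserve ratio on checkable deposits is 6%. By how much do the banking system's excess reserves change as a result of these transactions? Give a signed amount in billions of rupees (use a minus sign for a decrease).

+337.36 billion

OMO purchase (from banks) 108 billion rupees: reserves +108B, deposits 0.
Government account inflow 129 billion rupees: reserves −129B, deposits −129B.
Asset purchase (from non-banks) 373 billion rupees: reserves +373B, deposits +373B.
Totals: Δreserves = +352B, Δdeposits = +244B.
Δrequired reserves = 6% × +244B = +14.64B.
Δexcess reserves = Δreserves − Δrequired = +352B − (+14.64B) = +337.36 billion.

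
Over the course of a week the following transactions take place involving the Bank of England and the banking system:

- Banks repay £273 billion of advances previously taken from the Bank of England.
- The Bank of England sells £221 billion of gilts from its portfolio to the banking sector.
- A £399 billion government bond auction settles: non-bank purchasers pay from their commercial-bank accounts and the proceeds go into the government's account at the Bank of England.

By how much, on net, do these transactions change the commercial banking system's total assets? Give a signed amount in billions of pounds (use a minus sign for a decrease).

-£672 billion

Discount-window repayment £273 billion: bank balance sheets shrink → −£273B.
OMO sale (to banks) £221 billion: just an asset swap on bank balance sheets → 0.
Government account inflow £399 billion: bank balance sheets shrink → −£399B.
Net: −273 + 0 − 399 = -£672 billion.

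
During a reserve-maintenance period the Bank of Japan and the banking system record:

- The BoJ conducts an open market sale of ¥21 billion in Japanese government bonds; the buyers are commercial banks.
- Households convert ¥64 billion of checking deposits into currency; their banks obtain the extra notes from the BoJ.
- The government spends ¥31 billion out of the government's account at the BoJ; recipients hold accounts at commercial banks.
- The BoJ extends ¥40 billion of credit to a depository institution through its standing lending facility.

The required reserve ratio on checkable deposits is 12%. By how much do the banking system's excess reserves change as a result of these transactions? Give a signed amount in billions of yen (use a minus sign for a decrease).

-¥10.04 billion

OMO sale (to banks) ¥21 billion: reserves −¥21B, deposits 0.
Currency withdrawal ¥64 billion: reserves −¥64B, deposits −¥64B.
Government spending ¥31 billion: reserves +¥31B, deposits +¥31B.
Discount-window loan ¥40 billion: reserves +¥40B, deposits 0.
Totals: Δreserves = −¥14B, Δdeposits = −¥33B.
Δrequired reserves = 12% × −¥33B = −¥3.96B.
Δexcess reserves = Δreserves − Δrequired = −¥14B − (−¥3.96B) = -¥10.04 billion.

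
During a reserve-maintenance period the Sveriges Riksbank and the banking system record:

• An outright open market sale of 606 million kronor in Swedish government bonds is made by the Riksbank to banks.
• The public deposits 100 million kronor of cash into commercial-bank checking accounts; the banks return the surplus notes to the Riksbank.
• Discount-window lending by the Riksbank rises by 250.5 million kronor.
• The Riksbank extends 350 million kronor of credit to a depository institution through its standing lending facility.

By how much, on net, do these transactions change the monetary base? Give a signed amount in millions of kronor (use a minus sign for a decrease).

-5.5 million

Riksbank balance sheet:
  Assets:      Securities −606M, Loans to banks +600.5M
  Liabilities: Bank reserves +94.5M, Currency in circulation −100M
Commercial banking system:
  Assets:      Reserves at CB +94.5M, Securities +606M
  Liabilities: Checkable deposits +100M, Borrowings from CB +600.5M
Monetary base = currency + reserves: −100M + (+94.5M) = -5.5 million.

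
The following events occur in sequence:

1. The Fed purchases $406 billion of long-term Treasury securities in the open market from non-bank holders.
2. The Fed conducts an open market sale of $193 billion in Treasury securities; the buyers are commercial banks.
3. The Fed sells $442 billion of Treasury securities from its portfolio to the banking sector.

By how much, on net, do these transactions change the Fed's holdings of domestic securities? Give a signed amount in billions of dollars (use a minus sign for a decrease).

Asset purchase (from non-banks) $406 billion: securities added to the Fed's portfolio → +$406B.
OMO sale (to banks) $193 billion: securities removed from the Fed's portfolio → −$193B.
OMO sale (to banks) $442 billion: securities removed from the Fed's portfolio → −$442B.
Net: 406 − 193 − 442 = -$229 billion.

-$229 billion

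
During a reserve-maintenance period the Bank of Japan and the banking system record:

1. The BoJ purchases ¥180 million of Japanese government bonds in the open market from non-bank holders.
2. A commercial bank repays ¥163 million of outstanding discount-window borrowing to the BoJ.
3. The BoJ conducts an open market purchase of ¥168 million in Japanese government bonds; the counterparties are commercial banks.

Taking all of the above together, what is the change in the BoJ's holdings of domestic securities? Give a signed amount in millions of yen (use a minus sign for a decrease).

+¥348 million

BoJ balance sheet:
  Assets:      Securities +¥348M, Loans to banks −¥163M
  Liabilities: Bank reserves +¥185M
So the change in the BoJ's holdings of domestic securities is +¥348 million.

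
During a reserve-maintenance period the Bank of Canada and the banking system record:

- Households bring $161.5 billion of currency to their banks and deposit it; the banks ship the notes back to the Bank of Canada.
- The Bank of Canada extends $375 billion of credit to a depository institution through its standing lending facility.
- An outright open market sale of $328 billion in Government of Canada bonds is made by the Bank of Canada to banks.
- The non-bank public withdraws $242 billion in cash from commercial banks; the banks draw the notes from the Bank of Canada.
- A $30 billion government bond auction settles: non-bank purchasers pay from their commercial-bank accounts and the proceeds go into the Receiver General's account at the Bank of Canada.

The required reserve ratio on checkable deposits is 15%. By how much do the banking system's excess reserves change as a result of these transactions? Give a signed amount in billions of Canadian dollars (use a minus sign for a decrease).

Currency deposit $161.5 billion: reserves +$161.5B, deposits +$161.5B.
Discount-window loan $375 billion: reserves +$375B, deposits 0.
OMO sale (to banks) $328 billion: reserves −$328B, deposits 0.
Currency withdrawal $242 billion: reserves −$242B, deposits −$242B.
Government account inflow $30 billion: reserves −$30B, deposits −$30B.
Totals: Δreserves = −$63.5B, Δdeposits = −$110.5B.
Δrequired reserves = 15% × −$110.5B = −$16.575B.
Δexcess reserves = Δreserves − Δrequired = −$63.5B − (−$16.575B) = -$46.925 billion.

-$46.925 billion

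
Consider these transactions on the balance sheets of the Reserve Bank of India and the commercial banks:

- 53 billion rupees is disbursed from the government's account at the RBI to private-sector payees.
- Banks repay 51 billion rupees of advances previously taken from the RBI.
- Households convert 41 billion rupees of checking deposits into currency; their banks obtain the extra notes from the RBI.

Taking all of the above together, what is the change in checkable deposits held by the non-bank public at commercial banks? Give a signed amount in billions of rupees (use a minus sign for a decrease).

+12 billion

Government spending 53 billion rupees: non-bank counterparties' bank balances rise → +53B.
Discount-window repayment 51 billion rupees: the counterparty is a bank, so public deposits are unchanged → 0.
Currency withdrawal 41 billion rupees: non-bank counterparties' bank balances fall → −41B.
Net: 53 + 0 − 41 = +12 billion.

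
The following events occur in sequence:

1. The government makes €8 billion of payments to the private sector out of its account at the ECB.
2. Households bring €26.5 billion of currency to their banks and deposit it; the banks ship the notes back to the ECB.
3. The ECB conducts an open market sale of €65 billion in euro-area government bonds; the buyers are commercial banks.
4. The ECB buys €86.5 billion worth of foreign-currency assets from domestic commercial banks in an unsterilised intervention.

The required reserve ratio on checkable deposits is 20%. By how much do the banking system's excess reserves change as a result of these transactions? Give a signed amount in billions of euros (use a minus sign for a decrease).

Government spending €8 billion: reserves +€8B, deposits +€8B.
Currency deposit €26.5 billion: reserves +€26.5B, deposits +€26.5B.
OMO sale (to banks) €65 billion: reserves −€65B, deposits 0.
FX purchase €86.5 billion: reserves +€86.5B, deposits 0.
Totals: Δreserves = +€56B, Δdeposits = +€34.5B.
Δrequired reserves = 20% × +€34.5B = +€6.9B.
Δexcess reserves = Δreserves − Δrequired = +€56B − (+€6.9B) = +€49.1 billion.

+€49.1 billion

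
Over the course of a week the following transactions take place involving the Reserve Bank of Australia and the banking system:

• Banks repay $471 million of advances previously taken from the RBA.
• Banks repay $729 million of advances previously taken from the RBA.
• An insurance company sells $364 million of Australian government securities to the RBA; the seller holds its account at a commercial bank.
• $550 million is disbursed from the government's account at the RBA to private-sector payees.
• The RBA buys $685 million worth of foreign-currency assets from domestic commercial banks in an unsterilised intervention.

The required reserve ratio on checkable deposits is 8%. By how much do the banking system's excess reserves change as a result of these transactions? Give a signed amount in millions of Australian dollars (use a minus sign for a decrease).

+$325.88 million

Discount-window repayment $471 million: reserves −$471M, deposits 0.
Discount-window repayment $729 million: reserves −$729M, deposits 0.
Asset purchase (from non-banks) $364 million: reserves +$364M, deposits +$364M.
Government spending $550 million: reserves +$550M, deposits +$550M.
FX purchase $685 million: reserves +$685M, deposits 0.
Totals: Δreserves = +$399M, Δdeposits = +$914M.
Δrequired reserves = 8% × +$914M = +$73.12M.
Δexcess reserves = Δreserves − Δrequired = +$399M − (+$73.12M) = +$325.88 million.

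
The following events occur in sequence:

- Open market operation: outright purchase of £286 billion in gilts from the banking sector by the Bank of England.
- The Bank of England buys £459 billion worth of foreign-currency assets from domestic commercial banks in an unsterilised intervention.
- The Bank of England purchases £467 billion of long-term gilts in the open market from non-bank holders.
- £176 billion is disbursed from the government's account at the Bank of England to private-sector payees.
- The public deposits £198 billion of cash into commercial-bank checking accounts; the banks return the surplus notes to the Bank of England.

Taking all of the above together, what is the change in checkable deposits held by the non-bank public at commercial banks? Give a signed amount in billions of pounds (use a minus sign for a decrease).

OMO purchase (from banks) £286 billion: the counterparty is a bank, so public deposits are unchanged → 0.
FX purchase £459 billion: the counterparty is a bank, so public deposits are unchanged → 0.
Asset purchase (from non-banks) £467 billion: non-bank counterparties' bank balances rise → +£467B.
Government spending £176 billion: non-bank counterparties' bank balances rise → +£176B.
Currency deposit £198 billion: non-bank counterparties' bank balances rise → +£198B.
Net: 0 + 0 + 467 + 176 + 198 = +£841 billion.

+£841 billion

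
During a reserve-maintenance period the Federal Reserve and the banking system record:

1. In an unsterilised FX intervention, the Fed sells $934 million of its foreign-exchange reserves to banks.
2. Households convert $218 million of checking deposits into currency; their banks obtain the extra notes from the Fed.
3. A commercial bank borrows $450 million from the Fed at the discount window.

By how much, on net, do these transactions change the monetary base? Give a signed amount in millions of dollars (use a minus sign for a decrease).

-$484 million

Fed balance sheet:
  Assets:      Loans to banks +$450M, Foreign assets −$934M
  Liabilities: Bank reserves −$702M, Currency in circulation +$218M
Commercial banking system:
  Assets:      Reserves at CB −$702M, Foreign assets +$934M
  Liabilities: Checkable deposits −$218M, Borrowings from CB +$450M
Monetary base = currency + reserves: +$218M + (−$702M) = -$484 million.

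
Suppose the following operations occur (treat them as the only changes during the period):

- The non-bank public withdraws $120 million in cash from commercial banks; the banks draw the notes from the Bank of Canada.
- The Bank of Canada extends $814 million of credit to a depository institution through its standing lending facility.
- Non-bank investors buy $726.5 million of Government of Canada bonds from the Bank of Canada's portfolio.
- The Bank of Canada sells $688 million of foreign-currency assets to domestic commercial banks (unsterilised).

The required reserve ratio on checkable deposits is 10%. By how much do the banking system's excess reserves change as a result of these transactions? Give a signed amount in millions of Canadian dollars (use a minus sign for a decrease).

Currency withdrawal $120 million: reserves −$120M, deposits −$120M.
Discount-window loan $814 million: reserves +$814M, deposits 0.
Asset sale (to non-banks) $726.5 million: reserves −$726.5M, deposits −$726.5M.
FX sale $688 million: reserves −$688M, deposits 0.
Totals: Δreserves = −$720.5M, Δdeposits = −$846.5M.
Δrequired reserves = 10% × −$846.5M = −$84.65M.
Δexcess reserves = Δreserves − Δrequired = −$720.5M − (−$84.65M) = -$635.85 million.

-$635.85 million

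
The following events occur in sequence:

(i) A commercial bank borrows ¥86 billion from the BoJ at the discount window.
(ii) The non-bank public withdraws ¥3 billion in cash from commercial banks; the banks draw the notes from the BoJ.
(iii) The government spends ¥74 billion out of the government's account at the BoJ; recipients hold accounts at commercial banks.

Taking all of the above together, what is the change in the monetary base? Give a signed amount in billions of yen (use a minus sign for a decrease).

+¥160 billion

BoJ balance sheet:
  Assets:      Loans to banks +¥86B
  Liabilities: Bank reserves +¥157B, Currency in circulation +¥3B, Government deposits −¥74B
Commercial banking system:
  Assets:      Reserves at CB +¥157B
  Liabilities: Checkable deposits +¥71B, Borrowings from CB +¥86B
Monetary base = currency + reserves: +¥3B + (+¥157B) = +¥160 billion.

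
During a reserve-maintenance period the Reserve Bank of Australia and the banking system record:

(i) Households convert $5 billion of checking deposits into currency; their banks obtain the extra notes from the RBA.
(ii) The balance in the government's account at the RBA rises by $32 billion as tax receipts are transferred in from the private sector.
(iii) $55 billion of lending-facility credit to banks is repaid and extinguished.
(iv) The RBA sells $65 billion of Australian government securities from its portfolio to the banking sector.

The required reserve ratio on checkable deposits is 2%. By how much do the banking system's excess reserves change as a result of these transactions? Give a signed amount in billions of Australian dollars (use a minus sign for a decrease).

-$156.26 billion

Currency withdrawal $5 billion: reserves −$5B, deposits −$5B.
Government account inflow $32 billion: reserves −$32B, deposits −$32B.
Discount-window repayment $55 billion: reserves −$55B, deposits 0.
OMO sale (to banks) $65 billion: reserves −$65B, deposits 0.
Totals: Δreserves = −$157B, Δdeposits = −$37B.
Δrequired reserves = 2% × −$37B = −$0.74B.
Δexcess reserves = Δreserves − Δrequired = −$157B − (−$0.74B) = -$156.26 billion.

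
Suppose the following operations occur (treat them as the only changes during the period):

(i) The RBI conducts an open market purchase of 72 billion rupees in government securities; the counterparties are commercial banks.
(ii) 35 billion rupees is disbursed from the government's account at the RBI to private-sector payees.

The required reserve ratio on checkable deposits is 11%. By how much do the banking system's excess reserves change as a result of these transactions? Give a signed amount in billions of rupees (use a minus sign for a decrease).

+103.15 billion

OMO purchase (from banks) 72 billion rupees: reserves +72B, deposits 0.
Government spending 35 billion rupees: reserves +35B, deposits +35B.
Totals: Δreserves = +107B, Δdeposits = +35B.
Δrequired reserves = 11% × +35B = +3.85B.
Δexcess reserves = Δreserves − Δrequired = +107B − (+3.85B) = +103.15 billion.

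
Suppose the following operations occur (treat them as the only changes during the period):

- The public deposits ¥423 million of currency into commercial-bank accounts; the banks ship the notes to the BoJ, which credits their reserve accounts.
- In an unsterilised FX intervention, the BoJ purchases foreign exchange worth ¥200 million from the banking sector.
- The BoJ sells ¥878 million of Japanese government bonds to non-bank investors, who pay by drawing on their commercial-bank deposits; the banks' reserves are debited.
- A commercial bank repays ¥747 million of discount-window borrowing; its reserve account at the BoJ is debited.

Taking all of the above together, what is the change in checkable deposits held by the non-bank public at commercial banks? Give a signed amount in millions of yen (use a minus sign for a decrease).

-¥455 million

BoJ balance sheet:
  Assets:      Securities −¥878M, Loans to banks −¥747M, Foreign assets +¥200M
  Liabilities: Bank reserves −¥1002M, Currency in circulation −¥423M
Commercial banking system:
  Assets:      Reserves at CB −¥1002M, Foreign assets −¥200M
  Liabilities: Checkable deposits −¥455M, Borrowings from CB −¥747M
So the change in checkable deposits held by the non-bank public at commercial banks is -¥455 million.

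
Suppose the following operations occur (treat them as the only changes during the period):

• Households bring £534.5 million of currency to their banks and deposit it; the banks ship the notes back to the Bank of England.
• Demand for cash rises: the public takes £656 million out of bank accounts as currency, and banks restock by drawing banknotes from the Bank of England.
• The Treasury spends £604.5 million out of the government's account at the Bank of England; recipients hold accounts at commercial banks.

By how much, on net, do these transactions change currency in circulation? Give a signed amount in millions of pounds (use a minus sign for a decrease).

Currency deposit £534.5 million: notes return to the central bank → −£534.5M.
Currency withdrawal £656 million: notes leave the central bank → +£656M.
Government spending £604.5 million: no currency enters or leaves circulation → 0.
Net: −534.5 + 656 + 0 = +£121.5 million.

+£121.5 million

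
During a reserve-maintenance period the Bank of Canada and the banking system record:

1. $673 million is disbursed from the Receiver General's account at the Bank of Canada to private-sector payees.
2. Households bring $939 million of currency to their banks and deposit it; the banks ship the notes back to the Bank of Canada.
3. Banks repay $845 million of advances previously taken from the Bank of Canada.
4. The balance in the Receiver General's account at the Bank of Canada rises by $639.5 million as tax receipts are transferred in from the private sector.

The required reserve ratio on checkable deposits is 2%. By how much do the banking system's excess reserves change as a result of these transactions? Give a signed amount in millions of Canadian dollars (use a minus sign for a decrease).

Government spending $673 million: reserves +$673M, deposits +$673M.
Currency deposit $939 million: reserves +$939M, deposits +$939M.
Discount-window repayment $845 million: reserves −$845M, deposits 0.
Government account inflow $639.5 million: reserves −$639.5M, deposits −$639.5M.
Totals: Δreserves = +$127.5M, Δdeposits = +$972.5M.
Δrequired reserves = 2% × +$972.5M = +$19.45M.
Δexcess reserves = Δreserves − Δrequired = +$127.5M − (+$19.45M) = +$108.05 million.

+$108.05 million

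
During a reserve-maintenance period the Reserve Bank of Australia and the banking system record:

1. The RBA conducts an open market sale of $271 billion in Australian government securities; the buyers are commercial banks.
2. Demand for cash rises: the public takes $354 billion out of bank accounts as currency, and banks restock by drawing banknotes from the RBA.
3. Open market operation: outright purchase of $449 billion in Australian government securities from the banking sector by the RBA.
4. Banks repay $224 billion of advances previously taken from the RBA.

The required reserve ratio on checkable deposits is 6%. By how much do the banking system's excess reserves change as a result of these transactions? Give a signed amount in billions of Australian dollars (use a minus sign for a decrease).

OMO sale (to banks) $271 billion: reserves −$271B, deposits 0.
Currency withdrawal $354 billion: reserves −$354B, deposits −$354B.
OMO purchase (from banks) $449 billion: reserves +$449B, deposits 0.
Discount-window repayment $224 billion: reserves −$224B, deposits 0.
Totals: Δreserves = −$400B, Δdeposits = −$354B.
Δrequired reserves = 6% × −$354B = −$21.24B.
Δexcess reserves = Δreserves − Δrequired = −$400B − (−$21.24B) = -$378.76 billion.

-$378.76 billion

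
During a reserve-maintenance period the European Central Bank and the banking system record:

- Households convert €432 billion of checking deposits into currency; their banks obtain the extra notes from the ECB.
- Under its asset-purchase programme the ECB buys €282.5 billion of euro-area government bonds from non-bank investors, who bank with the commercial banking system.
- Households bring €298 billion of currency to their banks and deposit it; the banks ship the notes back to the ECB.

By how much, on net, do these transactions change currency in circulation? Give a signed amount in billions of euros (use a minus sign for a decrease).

+€134 billion

Currency withdrawal €432 billion: notes leave the central bank → +€432B.
Asset purchase (from non-banks) €282.5 billion: no currency enters or leaves circulation → 0.
Currency deposit €298 billion: notes return to the central bank → −€298B.
Net: 432 + 0 − 298 = +€134 billion.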